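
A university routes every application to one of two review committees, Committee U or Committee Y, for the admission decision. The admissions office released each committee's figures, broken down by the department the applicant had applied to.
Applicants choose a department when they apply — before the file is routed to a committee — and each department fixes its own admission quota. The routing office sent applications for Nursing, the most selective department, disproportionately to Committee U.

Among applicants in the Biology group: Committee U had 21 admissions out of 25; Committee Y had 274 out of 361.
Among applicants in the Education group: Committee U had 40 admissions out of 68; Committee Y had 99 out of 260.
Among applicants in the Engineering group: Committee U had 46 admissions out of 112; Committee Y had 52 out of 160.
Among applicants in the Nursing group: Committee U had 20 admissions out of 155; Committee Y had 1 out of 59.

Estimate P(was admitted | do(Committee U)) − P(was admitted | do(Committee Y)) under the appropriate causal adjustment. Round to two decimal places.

+0.12

The stratified and pooled comparisons disagree (Committee U wins within each department; Committee Y wins overall), so the answer turns on the causal role of department.
Nothing the review committee does changes department; the imbalance is an allocation artefact. With department also predicting the outcome, the pooled figure is confounded, and the within-stratum comparison is the causal one.
Adjusting over the population distribution of department: 0.322·(0.840−0.759) + 0.273·(0.588−0.381) + 0.227·(0.411−0.325) + 0.178·(0.129−0.017) = +0.122.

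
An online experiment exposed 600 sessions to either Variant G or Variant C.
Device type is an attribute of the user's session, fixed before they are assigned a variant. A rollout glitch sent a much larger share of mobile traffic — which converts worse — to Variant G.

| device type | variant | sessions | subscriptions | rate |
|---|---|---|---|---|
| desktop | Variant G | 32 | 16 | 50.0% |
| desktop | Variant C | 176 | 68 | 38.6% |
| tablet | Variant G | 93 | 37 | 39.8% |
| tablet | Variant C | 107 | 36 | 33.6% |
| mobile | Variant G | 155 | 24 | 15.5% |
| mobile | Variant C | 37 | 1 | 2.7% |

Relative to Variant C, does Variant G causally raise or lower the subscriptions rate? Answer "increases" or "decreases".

increases

Device type differs across variants for reasons unrelated to any effect of the variant itself, and it separately predicts the outcome — a classic confounder. We must compare within device type levels.
Within each level — desktop: 50.0% vs 38.6%; tablet: 39.8% vs 33.6%; mobile: 15.5% vs 2.7% — Variant G is higher every time.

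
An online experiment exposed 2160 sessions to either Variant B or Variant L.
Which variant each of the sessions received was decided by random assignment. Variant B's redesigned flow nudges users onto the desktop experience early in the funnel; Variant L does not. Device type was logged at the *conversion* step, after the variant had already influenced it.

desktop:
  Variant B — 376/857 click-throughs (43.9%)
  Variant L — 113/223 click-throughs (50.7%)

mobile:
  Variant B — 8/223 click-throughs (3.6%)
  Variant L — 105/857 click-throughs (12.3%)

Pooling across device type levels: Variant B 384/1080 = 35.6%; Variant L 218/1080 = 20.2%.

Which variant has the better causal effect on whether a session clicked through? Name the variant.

Device type is recorded after the variant and is itself shifted by it — it sits on the causal path from variant to outcome. Conditioning on a mediator would strip out part of the effect we want; the pooled comparison gives the total causal effect.
Pooled: Variant B 35.6% vs Variant L 20.2%; Variant B is higher overall.

Variant B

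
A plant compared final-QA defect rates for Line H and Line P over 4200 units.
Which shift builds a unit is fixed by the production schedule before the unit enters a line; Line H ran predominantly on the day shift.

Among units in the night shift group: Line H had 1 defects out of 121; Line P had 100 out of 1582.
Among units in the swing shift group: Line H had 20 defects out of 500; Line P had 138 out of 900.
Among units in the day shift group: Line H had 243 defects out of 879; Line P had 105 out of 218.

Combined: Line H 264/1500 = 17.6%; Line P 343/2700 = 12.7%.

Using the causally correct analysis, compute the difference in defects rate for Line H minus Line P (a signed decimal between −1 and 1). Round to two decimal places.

-0.11

Within every shift level Line H has the lower rate, yet pooled Line P does — Simpson's reversal.
Shift satisfies the back-door criterion: it is not a descendant of the line, and it blocks the spurious path from line to outcome. Adjusting for it (i.e., using the within-shift rates) gives the causal effect.
Adjusting over the population distribution of shift: 0.405·(0.008−0.063) + 0.333·(0.040−0.153) + 0.261·(0.276−0.482) = -0.114.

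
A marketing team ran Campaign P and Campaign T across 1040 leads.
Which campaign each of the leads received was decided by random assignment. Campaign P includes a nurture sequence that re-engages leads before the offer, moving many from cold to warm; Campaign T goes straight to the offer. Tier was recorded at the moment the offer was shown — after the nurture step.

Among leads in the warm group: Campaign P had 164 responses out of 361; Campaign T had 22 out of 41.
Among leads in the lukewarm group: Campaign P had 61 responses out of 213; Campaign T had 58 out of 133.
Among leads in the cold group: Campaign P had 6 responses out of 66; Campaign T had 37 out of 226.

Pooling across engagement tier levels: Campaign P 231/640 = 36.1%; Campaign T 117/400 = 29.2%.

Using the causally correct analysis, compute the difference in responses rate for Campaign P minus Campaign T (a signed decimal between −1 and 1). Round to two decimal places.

Because the campaign influences engagement tier, engagement tier is a post-treatment mediator, not a confounder. Stratifying on it would bias the estimate; the causal effect is the crude pooled difference.
The causal difference is the pooled difference: 0.361 − 0.292 = +0.068.

+0.07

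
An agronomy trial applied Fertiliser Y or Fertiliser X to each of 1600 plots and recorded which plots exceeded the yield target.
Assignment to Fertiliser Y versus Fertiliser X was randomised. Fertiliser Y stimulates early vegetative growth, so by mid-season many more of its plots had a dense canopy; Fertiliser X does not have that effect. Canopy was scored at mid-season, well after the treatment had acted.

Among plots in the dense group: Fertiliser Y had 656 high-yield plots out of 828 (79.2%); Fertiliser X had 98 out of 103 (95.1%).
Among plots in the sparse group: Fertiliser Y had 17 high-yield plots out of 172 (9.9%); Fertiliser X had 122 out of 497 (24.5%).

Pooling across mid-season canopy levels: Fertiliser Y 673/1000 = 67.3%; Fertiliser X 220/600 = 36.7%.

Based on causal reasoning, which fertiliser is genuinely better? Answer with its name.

Fertiliser Y

The distribution of mid-season canopy is itself part of what the fertiliser does — it is an intermediate outcome. Holding it fixed would remove that part of the effect; the total effect is the pooled difference.
Pooled: Fertiliser Y 67.3% vs Fertiliser X 36.7%; Fertiliser Y is higher overall.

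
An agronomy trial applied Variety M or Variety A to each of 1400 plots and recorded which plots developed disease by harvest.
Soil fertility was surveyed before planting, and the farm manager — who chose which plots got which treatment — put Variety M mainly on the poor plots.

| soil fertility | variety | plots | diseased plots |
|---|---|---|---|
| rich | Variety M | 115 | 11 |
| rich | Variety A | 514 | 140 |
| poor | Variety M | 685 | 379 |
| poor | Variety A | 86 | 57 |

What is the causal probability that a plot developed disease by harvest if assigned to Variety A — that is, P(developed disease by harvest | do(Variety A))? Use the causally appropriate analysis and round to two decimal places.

0.49

The imbalance in soil fertility arose from how plots were allocated, not from anything the variety did; and soil fertility independently affects the outcome. The pooled gap is confounded — condition on soil fertility.
Standardising Variety A to the population soil fertility mix: 0.449·140/514 + 0.551·57/86 = 0.487.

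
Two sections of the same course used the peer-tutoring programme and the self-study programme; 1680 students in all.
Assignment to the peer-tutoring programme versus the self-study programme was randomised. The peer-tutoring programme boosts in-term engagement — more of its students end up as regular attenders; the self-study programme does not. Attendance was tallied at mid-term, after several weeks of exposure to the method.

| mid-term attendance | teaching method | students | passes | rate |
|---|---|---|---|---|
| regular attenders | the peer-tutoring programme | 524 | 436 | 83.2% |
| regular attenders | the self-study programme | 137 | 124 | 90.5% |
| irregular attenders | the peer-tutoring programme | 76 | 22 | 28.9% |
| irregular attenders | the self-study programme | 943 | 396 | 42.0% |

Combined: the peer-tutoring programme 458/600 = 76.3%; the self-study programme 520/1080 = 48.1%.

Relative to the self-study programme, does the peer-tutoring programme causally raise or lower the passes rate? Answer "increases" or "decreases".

Within every mid-term attendance level the self-study programme has the higher rate, yet pooled the peer-tutoring programme does — Simpson's reversal.
Stratifying would compare teaching methods among students the teaching methods themselves sorted into mid-term attendance groups — a form of selection on an intermediate. The unconditioned pooled rates give the total causal effect.
Pooled: the peer-tutoring programme 76.3% vs the self-study programme 48.1%; the peer-tutoring programme is higher overall.

increases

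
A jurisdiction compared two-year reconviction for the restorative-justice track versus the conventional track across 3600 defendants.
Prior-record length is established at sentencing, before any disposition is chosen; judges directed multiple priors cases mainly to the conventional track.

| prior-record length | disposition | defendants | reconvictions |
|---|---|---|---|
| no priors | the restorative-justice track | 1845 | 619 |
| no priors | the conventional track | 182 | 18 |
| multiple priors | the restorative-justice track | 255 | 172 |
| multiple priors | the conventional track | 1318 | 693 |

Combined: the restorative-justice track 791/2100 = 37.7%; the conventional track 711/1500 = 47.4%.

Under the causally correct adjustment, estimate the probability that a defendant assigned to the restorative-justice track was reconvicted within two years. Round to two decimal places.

0.48

Prior-record length satisfies the back-door criterion: it is not a descendant of the disposition, and it blocks the spurious path from disposition to outcome. Adjusting for it (i.e., using the within-prior-record length rates) gives the causal effect.
Standardising the restorative-justice track to the population prior-record length mix: 0.563·619/1845 + 0.437·172/255 = 0.484.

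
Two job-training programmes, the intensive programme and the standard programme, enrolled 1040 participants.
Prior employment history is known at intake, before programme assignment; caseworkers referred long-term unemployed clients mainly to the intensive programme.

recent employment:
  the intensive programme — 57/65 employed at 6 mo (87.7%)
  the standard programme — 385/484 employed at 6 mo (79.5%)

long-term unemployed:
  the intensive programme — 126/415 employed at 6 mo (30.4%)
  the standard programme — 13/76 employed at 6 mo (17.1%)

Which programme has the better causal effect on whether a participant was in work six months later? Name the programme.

the intensive programme

Within every prior employment history level the intensive programme has the higher rate, yet pooled the standard programme does — Simpson's reversal.
The imbalance in prior employment history arose from how participants were allocated, not from anything the programme did; and prior employment history independently affects the outcome. The pooled gap is confounded — condition on prior employment history.
Within each level — recent employment: 87.7% vs 79.5%; long-term unemployed: 30.4% vs 17.1% — the intensive programme is higher every time.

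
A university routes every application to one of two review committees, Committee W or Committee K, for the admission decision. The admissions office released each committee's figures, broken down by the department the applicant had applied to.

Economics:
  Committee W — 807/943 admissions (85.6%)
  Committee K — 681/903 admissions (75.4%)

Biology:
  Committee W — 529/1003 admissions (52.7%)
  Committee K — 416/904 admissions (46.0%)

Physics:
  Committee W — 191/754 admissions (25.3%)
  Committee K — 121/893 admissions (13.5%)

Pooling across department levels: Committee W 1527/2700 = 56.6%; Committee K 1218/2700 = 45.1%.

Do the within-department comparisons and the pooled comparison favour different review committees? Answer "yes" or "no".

Within each department level (Economics 85.6% vs 75.4%; Biology 52.7% vs 46.0%; Physics 25.3% vs 13.5%), Committee W has the higher rate every time. Pooled: 56.6% vs 45.1% — Committee W has the higher rate overall. They agree.

no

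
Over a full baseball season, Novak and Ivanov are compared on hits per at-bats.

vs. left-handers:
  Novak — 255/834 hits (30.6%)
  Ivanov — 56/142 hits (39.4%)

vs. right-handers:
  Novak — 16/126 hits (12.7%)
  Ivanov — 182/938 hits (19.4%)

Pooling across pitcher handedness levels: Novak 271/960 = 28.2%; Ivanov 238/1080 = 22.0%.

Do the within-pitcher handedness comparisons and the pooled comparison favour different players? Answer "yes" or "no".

yes

Within each pitcher handedness level (vs. left-handers 30.6% vs 39.4%; vs. right-handers 12.7% vs 19.4%), Ivanov has the higher rate every time. Pooled: 28.2% vs 22.0% — Novak has the higher rate overall. The two comparisons disagree.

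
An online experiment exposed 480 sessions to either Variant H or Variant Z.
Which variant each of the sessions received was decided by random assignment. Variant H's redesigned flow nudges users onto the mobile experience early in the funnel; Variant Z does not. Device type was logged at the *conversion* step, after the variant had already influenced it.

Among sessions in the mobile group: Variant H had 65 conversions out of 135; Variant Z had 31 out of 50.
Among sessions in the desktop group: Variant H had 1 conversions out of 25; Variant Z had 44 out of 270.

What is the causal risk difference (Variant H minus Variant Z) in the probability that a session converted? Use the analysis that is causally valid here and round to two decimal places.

+0.18

Stratifying would compare variants among sessions the variants themselves sorted into device type groups — a form of selection on an intermediate. The unconditioned pooled rates give the total causal effect.
The causal difference is the pooled difference: 0.412 − 0.234 = +0.178.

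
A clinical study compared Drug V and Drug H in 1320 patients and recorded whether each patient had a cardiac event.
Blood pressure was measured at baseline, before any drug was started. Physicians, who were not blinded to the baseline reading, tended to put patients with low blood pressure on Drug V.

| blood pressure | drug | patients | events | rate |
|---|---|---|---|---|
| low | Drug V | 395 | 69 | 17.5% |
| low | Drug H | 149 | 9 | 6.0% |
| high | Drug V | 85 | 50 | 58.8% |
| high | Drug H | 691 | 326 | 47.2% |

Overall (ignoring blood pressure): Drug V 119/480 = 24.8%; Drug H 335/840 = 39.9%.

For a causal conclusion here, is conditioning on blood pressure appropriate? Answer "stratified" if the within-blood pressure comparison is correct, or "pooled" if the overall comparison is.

Nothing the drug does changes blood pressure; the imbalance is an allocation artefact. With blood pressure also predicting the outcome, the pooled figure is confounded, and the within-stratum comparison is the causal one.
Within each level — low: 17.5% vs 6.0%; high: 58.8% vs 47.2% — Drug H is lower every time.

stratified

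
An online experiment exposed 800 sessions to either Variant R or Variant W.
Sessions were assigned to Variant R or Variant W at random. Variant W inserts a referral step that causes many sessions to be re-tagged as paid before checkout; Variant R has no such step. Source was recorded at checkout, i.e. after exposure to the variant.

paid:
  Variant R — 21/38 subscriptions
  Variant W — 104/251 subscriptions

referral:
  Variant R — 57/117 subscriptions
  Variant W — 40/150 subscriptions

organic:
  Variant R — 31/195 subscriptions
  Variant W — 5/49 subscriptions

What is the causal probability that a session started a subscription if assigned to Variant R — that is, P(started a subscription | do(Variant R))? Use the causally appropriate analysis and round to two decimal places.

0.31

Within every traffic source level Variant R has the higher rate, yet pooled Variant W does — Simpson's reversal.
Stratifying would compare variants among sessions the variants themselves sorted into traffic source groups — a form of selection on an intermediate. The unconditioned pooled rates give the total causal effect.
So P(outcome | do(Variant R)) is just the pooled rate for Variant R: 109/350 = 0.311.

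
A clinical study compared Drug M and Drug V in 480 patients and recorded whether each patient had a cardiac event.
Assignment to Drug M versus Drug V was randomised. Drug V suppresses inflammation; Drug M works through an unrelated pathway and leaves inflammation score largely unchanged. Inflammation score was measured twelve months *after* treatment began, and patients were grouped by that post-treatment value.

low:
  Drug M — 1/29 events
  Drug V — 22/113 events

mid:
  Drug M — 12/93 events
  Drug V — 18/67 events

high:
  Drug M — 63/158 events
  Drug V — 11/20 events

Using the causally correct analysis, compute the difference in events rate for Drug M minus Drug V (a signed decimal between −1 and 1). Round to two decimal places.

+0.02

The inflammation score-specific comparison favours Drug M throughout, but the pooled figures favour Drug V. The question is whether to condition on inflammation score.
Stratifying would compare drugs among patients the drugs themselves sorted into inflammation score groups — a form of selection on an intermediate. The unconditioned pooled rates give the total causal effect.
The causal difference is the pooled difference: 0.271 − 0.255 = +0.016.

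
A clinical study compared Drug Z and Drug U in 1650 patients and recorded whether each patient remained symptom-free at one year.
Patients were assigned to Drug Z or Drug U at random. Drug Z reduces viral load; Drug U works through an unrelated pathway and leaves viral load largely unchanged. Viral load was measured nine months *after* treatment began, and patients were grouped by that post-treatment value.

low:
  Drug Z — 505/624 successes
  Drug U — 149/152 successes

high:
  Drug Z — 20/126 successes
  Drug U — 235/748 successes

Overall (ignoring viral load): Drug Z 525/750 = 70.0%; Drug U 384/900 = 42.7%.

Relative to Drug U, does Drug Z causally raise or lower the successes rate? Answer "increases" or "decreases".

increases

Viral load is downstream of the drug. One should not condition on a consequence of treatment, so the overall rates are the right comparison.
Pooled: Drug Z 70.0% vs Drug U 42.7%; Drug Z is higher overall.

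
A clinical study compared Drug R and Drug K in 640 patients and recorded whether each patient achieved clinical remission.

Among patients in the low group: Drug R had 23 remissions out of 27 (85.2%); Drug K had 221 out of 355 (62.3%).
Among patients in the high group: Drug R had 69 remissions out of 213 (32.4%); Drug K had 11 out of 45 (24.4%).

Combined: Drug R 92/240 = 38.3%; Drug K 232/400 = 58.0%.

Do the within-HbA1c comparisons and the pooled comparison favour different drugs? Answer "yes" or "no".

yes

Within each HbA1c level (low 85.2% vs 62.3%; high 32.4% vs 24.4%), Drug R has the higher rate every time. Pooled: 38.3% vs 58.0% — Drug K has the higher rate overall. The two comparisons disagree.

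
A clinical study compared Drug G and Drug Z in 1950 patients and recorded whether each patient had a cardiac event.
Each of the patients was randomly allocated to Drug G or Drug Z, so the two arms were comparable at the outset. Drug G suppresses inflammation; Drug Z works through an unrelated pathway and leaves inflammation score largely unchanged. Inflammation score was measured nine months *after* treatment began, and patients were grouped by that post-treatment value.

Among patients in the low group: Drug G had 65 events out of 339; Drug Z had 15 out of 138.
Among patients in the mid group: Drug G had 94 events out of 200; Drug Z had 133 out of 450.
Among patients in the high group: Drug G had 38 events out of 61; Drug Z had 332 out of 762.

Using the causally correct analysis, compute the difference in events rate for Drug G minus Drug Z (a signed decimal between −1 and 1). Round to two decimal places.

The inflammation score-specific comparison favours Drug Z throughout, but the pooled figures favour Drug G. The question is whether to condition on inflammation score.
Inflammation score is recorded after the drug and is itself shifted by it — it sits on the causal path from drug to outcome. Conditioning on a mediator would strip out part of the effect we want; the pooled comparison gives the total causal effect.
The causal difference is the pooled difference: 0.328 − 0.356 = -0.027.

-0.03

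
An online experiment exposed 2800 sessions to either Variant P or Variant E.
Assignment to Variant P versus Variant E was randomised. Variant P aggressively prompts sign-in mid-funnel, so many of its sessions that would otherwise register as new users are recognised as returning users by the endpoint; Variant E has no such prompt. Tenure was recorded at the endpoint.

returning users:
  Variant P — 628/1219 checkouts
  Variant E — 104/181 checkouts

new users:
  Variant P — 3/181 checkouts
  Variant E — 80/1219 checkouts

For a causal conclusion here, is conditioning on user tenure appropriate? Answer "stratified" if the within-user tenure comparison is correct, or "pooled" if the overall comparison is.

The distribution of user tenure is itself part of what the variant does — it is an intermediate outcome. Holding it fixed would remove that part of the effect; the total effect is the pooled difference.
Pooled: Variant P 45.1% vs Variant E 13.1%; Variant P is higher overall.

pooled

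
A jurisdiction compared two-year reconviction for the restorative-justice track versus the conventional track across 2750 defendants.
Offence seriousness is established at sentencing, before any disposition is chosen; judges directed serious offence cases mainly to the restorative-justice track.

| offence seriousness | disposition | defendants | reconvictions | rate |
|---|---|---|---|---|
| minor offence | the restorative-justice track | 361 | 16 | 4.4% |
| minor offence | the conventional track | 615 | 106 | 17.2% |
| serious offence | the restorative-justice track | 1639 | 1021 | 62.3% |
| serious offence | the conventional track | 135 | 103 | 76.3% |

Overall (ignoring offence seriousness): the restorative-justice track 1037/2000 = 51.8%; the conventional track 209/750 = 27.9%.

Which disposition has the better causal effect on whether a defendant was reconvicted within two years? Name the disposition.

the restorative-justice track

Offence seriousness differs across dispositions for reasons unrelated to any effect of the disposition itself, and it separately predicts the outcome — a classic confounder. We must compare within offence seriousness levels.
Within each level — minor offence: 4.4% vs 17.2%; serious offence: 62.3% vs 76.3% — the restorative-justice track is lower every time.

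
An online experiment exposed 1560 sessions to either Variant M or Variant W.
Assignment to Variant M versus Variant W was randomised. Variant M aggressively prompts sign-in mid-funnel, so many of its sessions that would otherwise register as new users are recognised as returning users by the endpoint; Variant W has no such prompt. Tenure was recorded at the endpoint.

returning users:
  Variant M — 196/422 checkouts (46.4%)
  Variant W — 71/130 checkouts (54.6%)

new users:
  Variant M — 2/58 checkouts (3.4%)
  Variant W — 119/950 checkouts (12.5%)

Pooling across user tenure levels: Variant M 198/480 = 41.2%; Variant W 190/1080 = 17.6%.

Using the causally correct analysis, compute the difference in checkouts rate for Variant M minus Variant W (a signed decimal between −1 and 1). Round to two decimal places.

+0.24

Stratifying would compare variants among sessions the variants themselves sorted into user tenure groups — a form of selection on an intermediate. The unconditioned pooled rates give the total causal effect.
The causal difference is the pooled difference: 0.412 − 0.176 = +0.237.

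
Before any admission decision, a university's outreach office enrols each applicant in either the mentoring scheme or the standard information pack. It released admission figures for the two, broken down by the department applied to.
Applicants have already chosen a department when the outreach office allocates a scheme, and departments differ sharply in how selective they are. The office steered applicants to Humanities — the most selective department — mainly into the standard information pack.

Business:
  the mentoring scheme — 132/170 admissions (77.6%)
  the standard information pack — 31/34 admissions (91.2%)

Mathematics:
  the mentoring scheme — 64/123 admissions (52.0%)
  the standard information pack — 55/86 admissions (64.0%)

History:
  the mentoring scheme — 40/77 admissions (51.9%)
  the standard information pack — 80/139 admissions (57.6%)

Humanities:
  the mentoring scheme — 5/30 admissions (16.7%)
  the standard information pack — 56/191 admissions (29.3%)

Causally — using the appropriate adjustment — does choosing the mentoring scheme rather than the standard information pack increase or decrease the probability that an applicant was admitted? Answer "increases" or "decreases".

decreases

Nothing the outreach scheme does changes department; the imbalance is an allocation artefact. With department also predicting the outcome, the pooled figure is confounded, and the within-stratum comparison is the causal one.
Within each level — Business: 77.6% vs 91.2%; Mathematics: 52.0% vs 64.0%; History: 51.9% vs 57.6%; Humanities: 16.7% vs 29.3% — the standard information pack is higher every time.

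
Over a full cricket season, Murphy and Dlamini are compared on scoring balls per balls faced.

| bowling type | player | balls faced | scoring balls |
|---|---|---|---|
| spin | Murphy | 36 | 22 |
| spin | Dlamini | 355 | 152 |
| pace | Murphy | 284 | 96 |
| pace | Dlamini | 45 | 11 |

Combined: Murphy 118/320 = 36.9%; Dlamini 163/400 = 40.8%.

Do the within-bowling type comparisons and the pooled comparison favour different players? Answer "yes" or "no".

yes

Within each bowling type level (spin 61.1% vs 42.8%; pace 33.8% vs 24.4%), Murphy has the higher rate every time. Pooled: 36.9% vs 40.8% — Dlamini has the higher rate overall. The two comparisons disagree.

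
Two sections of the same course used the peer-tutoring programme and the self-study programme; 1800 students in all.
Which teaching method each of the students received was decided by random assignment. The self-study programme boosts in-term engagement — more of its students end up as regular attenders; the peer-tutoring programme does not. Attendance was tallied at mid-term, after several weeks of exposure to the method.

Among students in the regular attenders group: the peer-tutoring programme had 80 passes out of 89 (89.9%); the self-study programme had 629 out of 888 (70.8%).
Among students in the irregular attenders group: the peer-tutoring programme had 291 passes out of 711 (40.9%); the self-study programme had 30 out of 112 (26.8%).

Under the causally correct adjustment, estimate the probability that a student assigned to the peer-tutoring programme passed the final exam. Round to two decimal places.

0.46

The stratified and pooled comparisons disagree (the peer-tutoring programme wins within each mid-term attendance; the self-study programme wins overall), so the answer turns on the causal role of mid-term attendance.
The distribution of mid-term attendance is itself part of what the teaching method does — it is an intermediate outcome. Holding it fixed would remove that part of the effect; the total effect is the pooled difference.
So P(outcome | do(the peer-tutoring programme)) is just the pooled rate for the peer-tutoring programme: 371/800 = 0.464.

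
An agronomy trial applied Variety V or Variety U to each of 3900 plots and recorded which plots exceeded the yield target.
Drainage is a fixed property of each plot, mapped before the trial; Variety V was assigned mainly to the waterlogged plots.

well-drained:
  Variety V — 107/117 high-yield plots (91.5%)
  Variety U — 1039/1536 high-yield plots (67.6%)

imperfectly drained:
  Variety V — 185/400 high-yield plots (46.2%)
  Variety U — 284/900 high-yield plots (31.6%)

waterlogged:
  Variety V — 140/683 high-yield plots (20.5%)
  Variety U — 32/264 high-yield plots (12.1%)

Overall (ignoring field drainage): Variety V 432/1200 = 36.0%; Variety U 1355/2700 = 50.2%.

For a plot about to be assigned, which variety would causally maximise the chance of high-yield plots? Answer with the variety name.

Here field drainage is a common cause — it drives both which variety a case falls under and the outcome. The crude comparison mixes populations; the stratum-specific rates are the causally relevant ones.
Within each level — well-drained: 91.5% vs 67.6%; imperfectly drained: 46.2% vs 31.6%; waterlogged: 20.5% vs 12.1% — Variety V is higher every time.

Variety V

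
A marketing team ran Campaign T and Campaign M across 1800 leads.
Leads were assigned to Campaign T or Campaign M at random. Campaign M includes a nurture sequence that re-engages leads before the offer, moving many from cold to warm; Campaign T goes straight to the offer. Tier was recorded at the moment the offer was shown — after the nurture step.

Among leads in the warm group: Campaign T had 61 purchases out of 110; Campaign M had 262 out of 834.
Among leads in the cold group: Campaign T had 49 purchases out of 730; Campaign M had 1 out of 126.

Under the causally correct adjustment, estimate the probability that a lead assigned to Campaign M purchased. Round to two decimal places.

0.27

The stratified and pooled comparisons disagree (Campaign T wins within each engagement tier; Campaign M wins overall), so the answer turns on the causal role of engagement tier.
Because the campaign influences engagement tier, engagement tier is a post-treatment mediator, not a confounder. Stratifying on it would bias the estimate; the causal effect is the crude pooled difference.
So P(outcome | do(Campaign M)) is just the pooled rate for Campaign M: 263/960 = 0.274.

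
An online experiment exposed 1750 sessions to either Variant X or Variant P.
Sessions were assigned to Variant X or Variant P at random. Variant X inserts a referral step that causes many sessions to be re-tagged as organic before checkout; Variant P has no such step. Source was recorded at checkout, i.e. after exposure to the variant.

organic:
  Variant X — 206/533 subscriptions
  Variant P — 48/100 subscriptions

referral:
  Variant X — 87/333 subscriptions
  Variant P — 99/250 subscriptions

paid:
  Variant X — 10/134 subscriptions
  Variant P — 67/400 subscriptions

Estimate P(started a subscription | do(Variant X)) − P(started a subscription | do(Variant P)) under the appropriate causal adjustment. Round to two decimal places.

+0.02

The distribution of traffic source is itself part of what the variant does — it is an intermediate outcome. Holding it fixed would remove that part of the effect; the total effect is the pooled difference.
The causal difference is the pooled difference: 0.303 − 0.285 = +0.018.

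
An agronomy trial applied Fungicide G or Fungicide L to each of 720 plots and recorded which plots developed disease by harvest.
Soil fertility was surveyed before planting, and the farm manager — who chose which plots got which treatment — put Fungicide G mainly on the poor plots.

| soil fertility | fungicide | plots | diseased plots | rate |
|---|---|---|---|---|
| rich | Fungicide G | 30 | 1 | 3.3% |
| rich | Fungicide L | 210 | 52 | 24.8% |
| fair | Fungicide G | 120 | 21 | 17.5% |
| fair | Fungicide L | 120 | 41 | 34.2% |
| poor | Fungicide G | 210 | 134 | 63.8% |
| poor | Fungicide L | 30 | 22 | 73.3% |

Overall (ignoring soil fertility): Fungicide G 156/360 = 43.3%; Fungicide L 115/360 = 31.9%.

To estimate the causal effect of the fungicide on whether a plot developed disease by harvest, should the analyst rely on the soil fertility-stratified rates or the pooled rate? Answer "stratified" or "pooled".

stratified

Nothing the fungicide does changes soil fertility; the imbalance is an allocation artefact. With soil fertility also predicting the outcome, the pooled figure is confounded, and the within-stratum comparison is the causal one.
Within each level — rich: 3.3% vs 24.8%; fair: 17.5% vs 34.2%; poor: 63.8% vs 73.3% — Fungicide G is lower every time.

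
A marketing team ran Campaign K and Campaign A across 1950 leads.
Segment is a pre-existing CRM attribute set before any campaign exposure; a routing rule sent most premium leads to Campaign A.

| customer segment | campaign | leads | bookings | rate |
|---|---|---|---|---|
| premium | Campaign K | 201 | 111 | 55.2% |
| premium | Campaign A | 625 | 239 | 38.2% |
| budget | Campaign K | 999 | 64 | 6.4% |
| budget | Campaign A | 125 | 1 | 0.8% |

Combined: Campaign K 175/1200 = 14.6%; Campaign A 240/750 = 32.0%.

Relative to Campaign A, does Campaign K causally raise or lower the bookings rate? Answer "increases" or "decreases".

Campaign K is higher inside every customer segment stratum but Campaign A is higher in aggregate. Whether to stratify depends on how customer segment relates to the campaign.
Customer segment satisfies the back-door criterion: it is not a descendant of the campaign, and it blocks the spurious path from campaign to outcome. Adjusting for it (i.e., using the within-customer segment rates) gives the causal effect.
Within each level — premium: 55.2% vs 38.2%; budget: 6.4% vs 0.8% — Campaign K is higher every time.

increases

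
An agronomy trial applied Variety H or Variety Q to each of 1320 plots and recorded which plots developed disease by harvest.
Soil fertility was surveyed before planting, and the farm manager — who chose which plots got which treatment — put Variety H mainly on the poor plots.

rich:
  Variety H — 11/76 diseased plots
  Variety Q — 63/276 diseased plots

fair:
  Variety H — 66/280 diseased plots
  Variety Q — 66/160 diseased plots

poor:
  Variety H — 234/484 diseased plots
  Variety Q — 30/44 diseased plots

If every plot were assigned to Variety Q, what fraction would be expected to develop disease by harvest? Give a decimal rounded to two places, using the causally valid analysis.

The imbalance in soil fertility arose from how plots were allocated, not from anything the variety did; and soil fertility independently affects the outcome. The pooled gap is confounded — condition on soil fertility.
Standardising Variety Q to the population soil fertility mix: 0.267·63/276 + 0.333·66/160 + 0.400·30/44 = 0.471.

0.47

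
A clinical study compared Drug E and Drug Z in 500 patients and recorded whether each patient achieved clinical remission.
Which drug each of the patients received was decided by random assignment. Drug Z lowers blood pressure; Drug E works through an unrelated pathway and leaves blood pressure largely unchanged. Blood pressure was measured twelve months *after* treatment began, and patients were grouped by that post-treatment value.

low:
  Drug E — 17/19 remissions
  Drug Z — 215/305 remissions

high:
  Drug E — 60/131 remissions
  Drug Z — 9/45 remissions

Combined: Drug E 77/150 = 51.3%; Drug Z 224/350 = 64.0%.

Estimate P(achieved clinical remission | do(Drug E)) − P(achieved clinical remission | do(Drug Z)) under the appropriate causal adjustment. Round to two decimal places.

-0.13

Stratifying would compare drugs among patients the drugs themselves sorted into blood pressure groups — a form of selection on an intermediate. The unconditioned pooled rates give the total causal effect.
The causal difference is the pooled difference: 0.513 − 0.640 = -0.127.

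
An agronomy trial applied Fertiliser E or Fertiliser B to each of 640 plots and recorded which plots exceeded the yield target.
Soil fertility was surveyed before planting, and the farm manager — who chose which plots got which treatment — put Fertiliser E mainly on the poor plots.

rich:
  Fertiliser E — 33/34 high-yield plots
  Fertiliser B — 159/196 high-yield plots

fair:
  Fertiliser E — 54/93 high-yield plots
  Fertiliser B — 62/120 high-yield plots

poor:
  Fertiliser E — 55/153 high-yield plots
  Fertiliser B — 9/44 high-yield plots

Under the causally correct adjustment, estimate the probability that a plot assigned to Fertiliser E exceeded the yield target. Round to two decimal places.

0.65

The stratified and pooled comparisons disagree (Fertiliser E wins within each soil fertility; Fertiliser B wins overall), so the answer turns on the causal role of soil fertility.
Soil fertility satisfies the back-door criterion: it is not a descendant of the fertiliser, and it blocks the spurious path from fertiliser to outcome. Adjusting for it (i.e., using the within-soil fertility rates) gives the causal effect.
Standardising Fertiliser E to the population soil fertility mix: 0.359·33/34 + 0.333·54/93 + 0.308·55/153 = 0.653.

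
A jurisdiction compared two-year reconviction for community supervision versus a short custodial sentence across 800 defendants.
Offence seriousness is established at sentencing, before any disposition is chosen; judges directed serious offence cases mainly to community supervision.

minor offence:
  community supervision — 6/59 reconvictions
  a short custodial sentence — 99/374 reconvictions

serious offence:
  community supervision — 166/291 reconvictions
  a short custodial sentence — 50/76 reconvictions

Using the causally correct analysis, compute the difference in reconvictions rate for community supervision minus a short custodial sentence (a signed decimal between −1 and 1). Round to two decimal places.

Here offence seriousness is a common cause — it drives both which disposition a case falls under and the outcome. The crude comparison mixes populations; the stratum-specific rates are the causally relevant ones.
Adjusting over the population distribution of offence seriousness: 0.541·(0.102−0.265) + 0.459·(0.570−0.658) = -0.128.

-0.13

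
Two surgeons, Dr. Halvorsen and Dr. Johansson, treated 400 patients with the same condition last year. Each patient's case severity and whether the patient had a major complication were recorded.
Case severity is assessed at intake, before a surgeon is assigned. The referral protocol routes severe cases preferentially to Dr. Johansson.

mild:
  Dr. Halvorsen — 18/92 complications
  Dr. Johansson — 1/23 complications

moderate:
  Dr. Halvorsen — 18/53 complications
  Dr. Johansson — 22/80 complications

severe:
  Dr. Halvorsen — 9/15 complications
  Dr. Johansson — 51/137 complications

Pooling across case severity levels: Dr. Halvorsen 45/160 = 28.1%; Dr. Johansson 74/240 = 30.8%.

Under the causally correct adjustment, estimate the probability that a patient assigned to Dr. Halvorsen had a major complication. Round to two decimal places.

0.40

The stratified and pooled comparisons disagree (Dr. Johansson wins within each case severity; Dr. Halvorsen wins overall), so the answer turns on the causal role of case severity.
Case severity is set before the surgeon has any effect — it is not caused by the surgeon — and it independently drives the outcome. That makes it a confounder, so the causal comparison is within case severity levels.
Standardising Dr. Halvorsen to the population case severity mix: 0.287·18/92 + 0.333·18/53 + 0.380·9/15 = 0.397.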